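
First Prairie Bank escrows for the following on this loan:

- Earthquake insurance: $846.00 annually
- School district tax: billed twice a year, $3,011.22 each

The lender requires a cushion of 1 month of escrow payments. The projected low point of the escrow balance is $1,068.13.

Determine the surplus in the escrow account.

Earthquake insurance — $846.00 annually
School district tax — $3,011.22 × 2 = $6,022.44 annually
Combined annual = $846.00 + $6,022.44 = $6,868.44
Per month = $6,868.44 ÷ 12 = $572.37
Required reserve = 1 × $572.37 = $572.37
Excess over cushion: $1,068.13 − $572.37 = $495.76

$495.76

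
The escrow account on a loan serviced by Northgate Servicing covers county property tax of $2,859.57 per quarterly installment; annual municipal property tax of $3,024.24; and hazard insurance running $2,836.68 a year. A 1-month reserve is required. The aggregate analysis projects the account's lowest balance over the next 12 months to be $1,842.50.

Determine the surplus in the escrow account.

County property tax = $2,859.57 × 4 = $11,438.28 annually
Municipal property tax = $3,024.24 annually
Hazard insurance = $2,836.68 annually
Combined annual = $11,438.28 + $3,024.24 + $2,836.68 = $17,299.20
Per month = $17,299.20 ÷ 12 = $1,441.60
Required reserve = 1 × $1,441.60 = $1,441.60
Surplus = $1,842.50 − $1,441.60 = $400.90

$400.90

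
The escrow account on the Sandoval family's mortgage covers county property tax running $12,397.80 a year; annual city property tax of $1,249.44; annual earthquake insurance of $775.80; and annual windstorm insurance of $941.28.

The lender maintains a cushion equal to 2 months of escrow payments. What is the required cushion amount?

County property tax: $12,397.80 per year
City property tax: $1,249.44 per year
Earthquake insurance: $775.80 per year
Windstorm insurance: $941.28 per year
Total annual escrow = $12,397.80 + $1,249.44 + $775.80 + $941.28 = $15,364.32
Monthly escrow = $15,364.32 ÷ 12 = $1,280.36
Reserve = 2 × $1,280.36 = $2,560.72

$2,560.72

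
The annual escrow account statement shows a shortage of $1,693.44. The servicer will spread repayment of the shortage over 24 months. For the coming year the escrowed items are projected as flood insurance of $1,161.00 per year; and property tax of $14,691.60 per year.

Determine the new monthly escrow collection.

$1,391.61

Flood insurance — $1,161.00 per year
Property tax — $14,691.60 per year
Total annual escrow = $15,852.60
Monthly escrow = $15,852.60 / 12 = $1,321.05
Shortage per month = $1,693.44 ÷ 24 = $70.56
New monthly escrow = $1,321.05 + $70.56 = $1,391.61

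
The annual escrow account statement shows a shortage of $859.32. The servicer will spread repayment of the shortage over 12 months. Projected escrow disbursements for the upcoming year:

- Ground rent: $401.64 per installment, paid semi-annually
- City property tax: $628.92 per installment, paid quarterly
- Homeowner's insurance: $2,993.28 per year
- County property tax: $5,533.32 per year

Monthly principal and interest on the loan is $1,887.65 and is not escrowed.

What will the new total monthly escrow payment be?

$1,058.74

Ground rent: $401.64 × 2 = $803.28/yr
City property tax: $628.92 × 4 = $2,515.68/yr
Homeowner's insurance: $2,993.28/yr
County property tax: $5,533.32/yr
Total per year = $803.28 + $2,515.68 + $2,993.28 + $5,533.32 = $11,845.56
Monthly escrow = $11,845.56 ÷ 12 = $987.13
Shortage spread = $859.32 ÷ 12 = $71.61/mo
New monthly escrow = $987.13 + $71.61 = $1,058.74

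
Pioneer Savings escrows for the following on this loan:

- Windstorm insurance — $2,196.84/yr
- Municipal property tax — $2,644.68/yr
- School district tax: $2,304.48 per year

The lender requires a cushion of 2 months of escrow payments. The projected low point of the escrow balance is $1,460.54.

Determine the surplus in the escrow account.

$269.54

Windstorm insurance: $2,196.84 annually
Municipal property tax: $2,644.68 annually
School district tax: $2,304.48 annually
Combined annual = $2,196.84 + $2,644.68 + $2,304.48 = $7,146.00
Monthly = $7,146.00 ÷ 12 = $595.50
Required cushion = 2 × $595.50 = $1,191.00
Excess over cushion: $1,460.54 − $1,191.00 = $269.54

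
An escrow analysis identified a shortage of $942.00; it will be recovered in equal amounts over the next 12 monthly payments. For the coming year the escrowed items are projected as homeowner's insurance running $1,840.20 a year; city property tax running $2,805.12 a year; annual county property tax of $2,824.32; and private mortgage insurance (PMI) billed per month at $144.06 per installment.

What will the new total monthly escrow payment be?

$845.03

Homeowner's insurance = $1,840.20 per year
City property tax = $2,805.12 per year
County property tax = $2,824.32 per year
Private mortgage insurance (PMI) = $144.06 × 12 = $1,728.72 per year
Total per year = $9,198.36
Per month = $9,198.36 ÷ 12 = $766.53
Shortage spread = $942.00 / 12 = $78.50/mo
New monthly escrow = $766.53 + $78.50 = $845.03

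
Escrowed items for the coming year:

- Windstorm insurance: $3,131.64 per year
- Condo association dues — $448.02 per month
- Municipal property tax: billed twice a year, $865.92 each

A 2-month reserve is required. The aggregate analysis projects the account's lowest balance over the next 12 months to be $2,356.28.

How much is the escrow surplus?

Windstorm insurance: $3,131.64 per year
Condo association dues: $448.02 × 12 = $5,376.24 per year
Municipal property tax: $865.92 × 2 = $1,731.84 per year
Combined annual = $3,131.64 + $5,376.24 + $1,731.84 = $10,239.72
Per month = $10,239.72 ÷ 12 = $853.31
Cushion = 2 × $853.31 = $1,706.62
Surplus = $2,356.28 − $1,706.62 = $649.66

$649.66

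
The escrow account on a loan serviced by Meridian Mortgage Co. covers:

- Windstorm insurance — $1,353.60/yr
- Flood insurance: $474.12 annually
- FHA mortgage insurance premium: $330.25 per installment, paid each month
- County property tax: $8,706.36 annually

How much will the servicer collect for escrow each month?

Windstorm insurance — $1,353.60/yr
Flood insurance — $474.12/yr
FHA mortgage insurance premium — $330.25 × 12 = $3,963.00/yr
County property tax — $8,706.36/yr
Total per year = $14,497.08
Base monthly escrow = $14,497.08 / 12 = $1,208.09

$1,208.09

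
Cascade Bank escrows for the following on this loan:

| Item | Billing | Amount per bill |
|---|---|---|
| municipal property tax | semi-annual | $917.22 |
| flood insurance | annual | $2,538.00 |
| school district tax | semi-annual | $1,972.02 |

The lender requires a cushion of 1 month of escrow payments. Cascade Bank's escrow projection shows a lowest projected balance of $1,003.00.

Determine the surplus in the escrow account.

$309.96

Municipal property tax = $917.22 × 2 = $1,834.44 annually
Flood insurance = $2,538.00 annually
School district tax = $1,972.02 × 2 = $3,944.04 annually
Combined annual = $1,834.44 + $2,538.00 + $3,944.04 = $8,316.48
Monthly escrow = $8,316.48 ÷ 12 = $693.04
Cushion = 1 × $693.04 = $693.04
Surplus = $1,003.00 − $693.04 = $309.96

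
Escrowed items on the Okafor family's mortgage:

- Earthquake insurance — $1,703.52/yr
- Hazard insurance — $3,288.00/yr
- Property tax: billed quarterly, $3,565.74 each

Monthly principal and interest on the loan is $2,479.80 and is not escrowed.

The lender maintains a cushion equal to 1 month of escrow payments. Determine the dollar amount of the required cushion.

Earthquake insurance = $1,703.52/yr
Hazard insurance = $3,288.00/yr
Property tax = $3,565.74 × 4 = $14,262.96/yr
Total annual escrow = $1,703.52 + $3,288.00 + $14,262.96 = $19,254.48
Monthly = $19,254.48 / 12 = $1,604.54
Cushion = 1 × $1,604.54 = $1,604.54

$1,604.54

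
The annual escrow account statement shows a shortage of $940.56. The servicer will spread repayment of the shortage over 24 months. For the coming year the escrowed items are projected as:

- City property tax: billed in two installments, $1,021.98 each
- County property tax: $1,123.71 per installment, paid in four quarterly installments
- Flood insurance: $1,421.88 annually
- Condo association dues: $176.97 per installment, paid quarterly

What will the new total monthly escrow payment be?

$761.57

City property tax: $1,021.98 × 2 = $2,043.96/yr
County property tax: $1,123.71 × 4 = $4,494.84/yr
Flood insurance: $1,421.88/yr
Condo association dues: $176.97 × 4 = $707.88/yr
Total annual escrow = $2,043.96 + $4,494.84 + $1,421.88 + $707.88 = $8,668.56
Monthly escrow = $8,668.56 ÷ 12 = $722.38
Monthly shortage recovery: $940.56 ÷ 24 = $39.19
New monthly escrow = $722.38 + $39.19 = $761.57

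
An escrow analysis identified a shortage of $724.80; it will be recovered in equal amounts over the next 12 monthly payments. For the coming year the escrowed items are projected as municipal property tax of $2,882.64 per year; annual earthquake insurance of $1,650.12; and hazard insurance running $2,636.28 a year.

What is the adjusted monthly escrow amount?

$657.82

Municipal property tax = $2,882.64 annually
Earthquake insurance = $1,650.12 annually
Hazard insurance = $2,636.28 annually
Total annual escrow = $2,882.64 + $1,650.12 + $2,636.28 = $7,169.04
Per month = $7,169.04 / 12 = $597.42
Shortage per month = $724.80 ÷ 12 = $60.40
New monthly escrow = $597.42 + $60.40 = $657.82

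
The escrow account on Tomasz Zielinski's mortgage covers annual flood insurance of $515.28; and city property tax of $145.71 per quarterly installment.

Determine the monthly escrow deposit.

$91.51

Flood insurance — $515.28/yr
City property tax — $145.71 × 4 = $582.84/yr
Yearly total = $515.28 + $582.84 = $1,098.12
Per month = $1,098.12 ÷ 12 = $91.51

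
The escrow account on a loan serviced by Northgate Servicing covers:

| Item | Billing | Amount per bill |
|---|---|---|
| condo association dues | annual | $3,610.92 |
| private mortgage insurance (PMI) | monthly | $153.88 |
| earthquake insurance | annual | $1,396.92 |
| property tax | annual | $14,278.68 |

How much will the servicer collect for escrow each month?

Condo association dues = $3,610.92 per year
Private mortgage insurance (PMI) = $153.88 × 12 = $1,846.56 per year
Earthquake insurance = $1,396.92 per year
Property tax = $14,278.68 per year
Combined annual = $3,610.92 + $1,846.56 + $1,396.92 + $14,278.68 = $21,133.08
Monthly escrow = $21,133.08 / 12 = $1,761.09

$1,761.09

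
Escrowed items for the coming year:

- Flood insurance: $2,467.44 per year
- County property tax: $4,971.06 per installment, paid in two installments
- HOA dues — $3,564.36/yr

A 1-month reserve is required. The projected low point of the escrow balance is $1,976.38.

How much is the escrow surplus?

Flood insurance — $2,467.44 per year
County property tax — $4,971.06 × 2 = $9,942.12 per year
HOA dues — $3,564.36 per year
Combined annual = $2,467.44 + $9,942.12 + $3,564.36 = $15,973.92
Base monthly escrow = $15,973.92 / 12 = $1,331.16
Required reserve = 1 × $1,331.16 = $1,331.16
Excess over cushion: $1,976.38 − $1,331.16 = $645.22

$645.22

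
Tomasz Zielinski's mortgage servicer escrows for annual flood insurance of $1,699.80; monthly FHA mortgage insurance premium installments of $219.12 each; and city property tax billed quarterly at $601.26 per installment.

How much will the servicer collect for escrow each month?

$561.19

Flood insurance — $1,699.80 per year
FHA mortgage insurance premium — $219.12 × 12 = $2,629.44 per year
City property tax — $601.26 × 4 = $2,405.04 per year
Total per year = $6,734.28
Monthly = $6,734.28 ÷ 12 = $561.19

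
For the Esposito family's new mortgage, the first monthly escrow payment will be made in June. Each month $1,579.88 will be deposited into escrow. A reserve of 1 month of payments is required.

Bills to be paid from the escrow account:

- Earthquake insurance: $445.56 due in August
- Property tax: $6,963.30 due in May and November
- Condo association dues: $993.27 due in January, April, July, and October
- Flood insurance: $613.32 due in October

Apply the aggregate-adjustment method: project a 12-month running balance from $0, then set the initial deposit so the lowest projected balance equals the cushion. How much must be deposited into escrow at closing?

Cushion = 1 × $1,579.88 = $1,579.88
Trial balance (start $0, +$1,579.88 each month, − disbursements):
  Jun: +$1,579.88 → $1,579.88
  Jul: +$1,579.88 − $993.27 → $2,166.49
  Aug: +$1,579.88 − $445.56 → $3,300.81
  Sep: +$1,579.88 → $4,880.69
  Oct: +$1,579.88 − $1,606.59 → $4,853.98
  Nov: +$1,579.88 − $6,963.30 → -$529.44
  Dec: +$1,579.88 → $1,050.44
  Jan: +$1,579.88 − $993.27 → $1,637.05
  Feb: +$1,579.88 → $3,216.93
  Mar: +$1,579.88 → $4,796.81
  Apr: +$1,579.88 − $993.27 → $5,383.42
  May: +$1,579.88 − $6,963.30 → $0.00
Lowest trial balance = -$529.44 (Nov)
Initial deposit = cushion − low point = $1,579.88 − (-$529.44) = $2,109.32

$2,109.32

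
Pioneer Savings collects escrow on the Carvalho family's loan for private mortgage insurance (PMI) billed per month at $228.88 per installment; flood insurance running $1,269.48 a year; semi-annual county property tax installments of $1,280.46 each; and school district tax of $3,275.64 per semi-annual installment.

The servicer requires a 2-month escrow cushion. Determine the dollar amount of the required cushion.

Private mortgage insurance (PMI) — $228.88 × 12 = $2,746.56
Flood insurance — $1,269.48
County property tax — $1,280.46 × 2 = $2,560.92
School district tax — $3,275.64 × 2 = $6,551.28
Total annual escrow = $13,128.24
Monthly = $13,128.24 / 12 = $1,094.02
Reserve = 2 × $1,094.02 = $2,188.04

$2,188.04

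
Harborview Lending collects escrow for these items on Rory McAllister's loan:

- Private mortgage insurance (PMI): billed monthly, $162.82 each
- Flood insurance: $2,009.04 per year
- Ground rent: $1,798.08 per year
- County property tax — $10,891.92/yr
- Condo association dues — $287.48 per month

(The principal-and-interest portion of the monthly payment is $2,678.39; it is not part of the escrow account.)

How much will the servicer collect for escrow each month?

$1,675.22

Private mortgage insurance (PMI): $162.82 × 12 = $1,953.84
Flood insurance: $2,009.04
Ground rent: $1,798.08
County property tax: $10,891.92
Condo association dues: $287.48 × 12 = $3,449.76
Total annual escrow = $1,953.84 + $2,009.04 + $1,798.08 + $10,891.92 + $3,449.76 = $20,102.64
Base monthly escrow = $20,102.64 ÷ 12 = $1,675.22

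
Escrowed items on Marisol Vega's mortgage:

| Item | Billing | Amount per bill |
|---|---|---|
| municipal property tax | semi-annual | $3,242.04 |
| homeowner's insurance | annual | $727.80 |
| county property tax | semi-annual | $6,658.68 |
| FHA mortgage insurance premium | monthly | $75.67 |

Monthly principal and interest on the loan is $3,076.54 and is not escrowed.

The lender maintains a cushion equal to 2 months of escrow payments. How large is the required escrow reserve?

$3,572.88

Municipal property tax — $3,242.04 × 2 = $6,484.08 annually
Homeowner's insurance — $727.80 annually
County property tax — $6,658.68 × 2 = $13,317.36 annually
FHA mortgage insurance premium — $75.67 × 12 = $908.04 annually
Total per year = $21,437.28
Monthly = $21,437.28 ÷ 12 = $1,786.44
Reserve = 2 × $1,786.44 = $3,572.88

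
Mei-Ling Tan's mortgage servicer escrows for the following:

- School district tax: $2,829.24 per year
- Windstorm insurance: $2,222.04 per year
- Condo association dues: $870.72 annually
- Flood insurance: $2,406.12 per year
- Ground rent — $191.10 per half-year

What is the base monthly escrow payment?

School district tax — $2,829.24
Windstorm insurance — $2,222.04
Condo association dues — $870.72
Flood insurance — $2,406.12
Ground rent — $191.10 × 2 = $382.20
Annual escrow total = $2,829.24 + $2,222.04 + $870.72 + $2,406.12 + $382.20 = $8,710.32
Base monthly escrow = $8,710.32 ÷ 12 = $725.86

$725.86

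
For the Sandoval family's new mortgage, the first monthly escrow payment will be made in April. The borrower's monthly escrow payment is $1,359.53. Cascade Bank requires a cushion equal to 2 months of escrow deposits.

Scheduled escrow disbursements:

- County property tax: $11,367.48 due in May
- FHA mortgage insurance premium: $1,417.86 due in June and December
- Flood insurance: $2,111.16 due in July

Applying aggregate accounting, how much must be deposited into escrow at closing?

$12,177.44

Cushion = 2 × $1,359.53 = $2,719.06
Trial balance (start $0, +$1,359.53 each month, − disbursements):
  Apr: +$1,359.53 → $1,359.53
  May: +$1,359.53 − $11,367.48 → -$8,648.42
  Jun: +$1,359.53 − $1,417.86 → -$8,706.75
  Jul: +$1,359.53 − $2,111.16 → -$9,458.38
  Aug: +$1,359.53 → -$8,098.85
  Sep: +$1,359.53 → -$6,739.32
  Oct: +$1,359.53 → -$5,379.79
  Nov: +$1,359.53 → -$4,020.26
  Dec: +$1,359.53 − $1,417.86 → -$4,078.59
  Jan: +$1,359.53 → -$2,719.06
  Feb: +$1,359.53 → -$1,359.53
  Mar: +$1,359.53 → $0.00
Lowest trial balance = -$9,458.38 (Jul)
Initial deposit = cushion − low point = $2,719.06 − (-$9,458.38) = $12,177.44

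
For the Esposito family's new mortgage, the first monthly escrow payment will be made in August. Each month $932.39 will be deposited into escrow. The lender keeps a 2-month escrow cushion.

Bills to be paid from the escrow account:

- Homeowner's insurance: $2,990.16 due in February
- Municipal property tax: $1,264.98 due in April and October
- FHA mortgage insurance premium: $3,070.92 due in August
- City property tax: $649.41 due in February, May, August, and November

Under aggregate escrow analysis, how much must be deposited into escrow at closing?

$4,652.72

Cushion = 2 × $932.39 = $1,864.78
Trial balance (start $0, +$932.39 each month, − disbursements):
  Aug: +$932.39 − $3,720.33 → -$2,787.94
  Sep: +$932.39 → -$1,855.55
  Oct: +$932.39 − $1,264.98 → -$2,188.14
  Nov: +$932.39 − $649.41 → -$1,905.16
  Dec: +$932.39 → -$972.77
  Jan: +$932.39 → -$40.38
  Feb: +$932.39 − $3,639.57 → -$2,747.56
  Mar: +$932.39 → -$1,815.17
  Apr: +$932.39 − $1,264.98 → -$2,147.76
  May: +$932.39 − $649.41 → -$1,864.78
  Jun: +$932.39 → -$932.39
  Jul: +$932.39 → $0.00
Lowest trial balance = -$2,787.94 (Aug)
Initial deposit = cushion − low point = $1,864.78 − (-$2,787.94) = $4,652.72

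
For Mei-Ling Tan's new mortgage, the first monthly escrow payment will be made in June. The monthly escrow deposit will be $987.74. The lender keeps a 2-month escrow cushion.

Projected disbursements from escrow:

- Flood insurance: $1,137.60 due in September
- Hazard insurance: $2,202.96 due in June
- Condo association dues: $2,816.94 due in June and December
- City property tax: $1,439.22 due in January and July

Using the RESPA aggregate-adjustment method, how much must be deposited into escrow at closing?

Cushion = 2 × $987.74 = $1,975.48
Trial balance (start $0, +$987.74 each month, − disbursements):
  Jun: +$987.74 − $5,019.90 → -$4,032.16
  Jul: +$987.74 − $1,439.22 → -$4,483.64
  Aug: +$987.74 → -$3,495.90
  Sep: +$987.74 − $1,137.60 → -$3,645.76
  Oct: +$987.74 → -$2,658.02
  Nov: +$987.74 → -$1,670.28
  Dec: +$987.74 − $2,816.94 → -$3,499.48
  Jan: +$987.74 − $1,439.22 → -$3,950.96
  Feb: +$987.74 → -$2,963.22
  Mar: +$987.74 → -$1,975.48
  Apr: +$987.74 → -$987.74
  May: +$987.74 → $0.00
Lowest trial balance = -$4,483.64 (Jul)
Initial deposit = cushion − low point = $1,975.48 − (-$4,483.64) = $6,459.12

$6,459.12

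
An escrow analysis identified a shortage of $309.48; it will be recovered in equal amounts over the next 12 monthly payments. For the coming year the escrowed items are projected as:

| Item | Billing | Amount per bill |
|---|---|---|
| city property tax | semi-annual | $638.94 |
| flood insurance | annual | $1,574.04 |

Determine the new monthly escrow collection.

City property tax = $638.94 × 2 = $1,277.88 per year
Flood insurance = $1,574.04 per year
Total annual escrow = $1,277.88 + $1,574.04 = $2,851.92
Monthly = $2,851.92 ÷ 12 = $237.66
Monthly shortage recovery: $309.48 ÷ 12 = $25.79
New monthly escrow = $237.66 + $25.79 = $263.45

$263.45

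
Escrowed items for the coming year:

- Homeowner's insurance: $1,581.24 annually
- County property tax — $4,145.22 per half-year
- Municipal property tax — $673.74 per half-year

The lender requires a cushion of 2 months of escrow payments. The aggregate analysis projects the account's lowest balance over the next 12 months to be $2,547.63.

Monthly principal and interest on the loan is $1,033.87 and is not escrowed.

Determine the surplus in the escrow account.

$677.77

Homeowner's insurance: $1,581.24/yr
County property tax: $4,145.22 × 2 = $8,290.44/yr
Municipal property tax: $673.74 × 2 = $1,347.48/yr
Combined annual = $1,581.24 + $8,290.44 + $1,347.48 = $11,219.16
Monthly escrow = $11,219.16 / 12 = $934.93
Required reserve = 2 × $934.93 = $1,869.86
Surplus = $2,547.63 − $1,869.86 = $677.77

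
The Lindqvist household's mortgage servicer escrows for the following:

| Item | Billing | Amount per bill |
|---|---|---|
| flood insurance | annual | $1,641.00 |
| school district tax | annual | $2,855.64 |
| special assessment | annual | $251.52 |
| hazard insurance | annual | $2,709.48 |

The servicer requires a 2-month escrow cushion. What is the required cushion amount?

$1,242.94

Flood insurance: $1,641.00
School district tax: $2,855.64
Special assessment: $251.52
Hazard insurance: $2,709.48
Total annual escrow = $7,457.64
Per month = $7,457.64 ÷ 12 = $621.47
Required cushion = 2 × $621.47 = $1,242.94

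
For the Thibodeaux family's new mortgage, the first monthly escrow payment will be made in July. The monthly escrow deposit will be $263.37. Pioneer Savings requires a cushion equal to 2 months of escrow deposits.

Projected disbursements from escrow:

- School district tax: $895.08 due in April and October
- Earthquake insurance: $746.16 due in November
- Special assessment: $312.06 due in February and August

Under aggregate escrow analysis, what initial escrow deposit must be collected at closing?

$1,163.19

Cushion = 2 × $263.37 = $526.74
Trial balance (start $0, +$263.37 each month, − disbursements):
  Jul: +$263.37 → $263.37
  Aug: +$263.37 − $312.06 → $214.68
  Sep: +$263.37 → $478.05
  Oct: +$263.37 − $895.08 → -$153.66
  Nov: +$263.37 − $746.16 → -$636.45
  Dec: +$263.37 → -$373.08
  Jan: +$263.37 → -$109.71
  Feb: +$263.37 − $312.06 → -$158.40
  Mar: +$263.37 → $104.97
  Apr: +$263.37 − $895.08 → -$526.74
  May: +$263.37 → -$263.37
  Jun: +$263.37 → $0.00
Lowest trial balance = -$636.45 (Nov)
Initial deposit = cushion − low point = $526.74 − (-$636.45) = $1,163.19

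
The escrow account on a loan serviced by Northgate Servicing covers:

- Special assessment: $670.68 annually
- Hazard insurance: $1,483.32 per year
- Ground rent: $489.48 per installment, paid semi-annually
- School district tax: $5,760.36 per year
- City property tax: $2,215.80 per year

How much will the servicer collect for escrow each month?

$925.76

Special assessment — $670.68 per year
Hazard insurance — $1,483.32 per year
Ground rent — $489.48 × 2 = $978.96 per year
School district tax — $5,760.36 per year
City property tax — $2,215.80 per year
Total annual escrow = $670.68 + $1,483.32 + $978.96 + $5,760.36 + $2,215.80 = $11,109.12
Monthly escrow = $11,109.12 / 12 = $925.76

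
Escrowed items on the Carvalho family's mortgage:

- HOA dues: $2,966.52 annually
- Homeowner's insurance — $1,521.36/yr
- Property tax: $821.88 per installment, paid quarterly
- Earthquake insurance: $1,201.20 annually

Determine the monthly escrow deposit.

HOA dues = $2,966.52 per year
Homeowner's insurance = $1,521.36 per year
Property tax = $821.88 × 4 = $3,287.52 per year
Earthquake insurance = $1,201.20 per year
Yearly total = $8,976.60
Per month = $8,976.60 / 12 = $748.05

$748.05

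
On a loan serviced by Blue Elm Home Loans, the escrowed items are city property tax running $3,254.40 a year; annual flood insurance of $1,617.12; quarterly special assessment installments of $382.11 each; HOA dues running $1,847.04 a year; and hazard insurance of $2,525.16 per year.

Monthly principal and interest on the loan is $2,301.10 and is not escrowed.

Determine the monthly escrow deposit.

City property tax — $3,254.40/yr
Flood insurance — $1,617.12/yr
Special assessment — $382.11 × 4 = $1,528.44/yr
HOA dues — $1,847.04/yr
Hazard insurance — $2,525.16/yr
Annual escrow total = $3,254.40 + $1,617.12 + $1,528.44 + $1,847.04 + $2,525.16 = $10,772.16
Per month = $10,772.16 / 12 = $897.68

$897.68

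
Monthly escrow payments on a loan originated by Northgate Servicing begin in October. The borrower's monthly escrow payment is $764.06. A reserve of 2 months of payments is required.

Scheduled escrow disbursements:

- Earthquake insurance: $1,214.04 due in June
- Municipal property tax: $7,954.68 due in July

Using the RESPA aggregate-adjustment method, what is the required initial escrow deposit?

Cushion = 2 × $764.06 = $1,528.12
Trial balance (start $0, +$764.06 each month, − disbursements):
  Oct: +$764.06 → $764.06
  Nov: +$764.06 → $1,528.12
  Dec: +$764.06 → $2,292.18
  Jan: +$764.06 → $3,056.24
  Feb: +$764.06 → $3,820.30
  Mar: +$764.06 → $4,584.36
  Apr: +$764.06 → $5,348.42
  May: +$764.06 → $6,112.48
  Jun: +$764.06 − $1,214.04 → $5,662.50
  Jul: +$764.06 − $7,954.68 → -$1,528.12
  Aug: +$764.06 → -$764.06
  Sep: +$764.06 → $0.00
Lowest trial balance = -$1,528.12 (Jul)
Initial deposit = cushion − low point = $1,528.12 − (-$1,528.12) = $3,056.24

$3,056.24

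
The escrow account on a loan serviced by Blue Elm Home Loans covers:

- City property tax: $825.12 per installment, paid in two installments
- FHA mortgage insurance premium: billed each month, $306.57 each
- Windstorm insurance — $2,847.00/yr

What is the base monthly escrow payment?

$681.34

City property tax: $825.12 × 2 = $1,650.24
FHA mortgage insurance premium: $306.57 × 12 = $3,678.84
Windstorm insurance: $2,847.00
Annual escrow total = $8,176.08
Base monthly escrow = $8,176.08 / 12 = $681.34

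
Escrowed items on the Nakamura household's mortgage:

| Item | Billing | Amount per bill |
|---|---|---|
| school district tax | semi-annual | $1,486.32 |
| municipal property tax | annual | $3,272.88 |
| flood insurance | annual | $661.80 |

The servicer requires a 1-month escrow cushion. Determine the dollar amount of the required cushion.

School district tax — $1,486.32 × 2 = $2,972.64
Municipal property tax — $3,272.88
Flood insurance — $661.80
Total per year = $2,972.64 + $3,272.88 + $661.80 = $6,907.32
Base monthly escrow = $6,907.32 / 12 = $575.61
Cushion = 1 × $575.61 = $575.61

$575.61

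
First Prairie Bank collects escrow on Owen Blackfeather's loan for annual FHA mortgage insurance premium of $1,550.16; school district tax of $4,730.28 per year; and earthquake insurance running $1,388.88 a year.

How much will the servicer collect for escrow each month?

$639.11

FHA mortgage insurance premium = $1,550.16 per year
School district tax = $4,730.28 per year
Earthquake insurance = $1,388.88 per year
Total annual escrow = $1,550.16 + $4,730.28 + $1,388.88 = $7,669.32
Monthly = $7,669.32 / 12 = $639.11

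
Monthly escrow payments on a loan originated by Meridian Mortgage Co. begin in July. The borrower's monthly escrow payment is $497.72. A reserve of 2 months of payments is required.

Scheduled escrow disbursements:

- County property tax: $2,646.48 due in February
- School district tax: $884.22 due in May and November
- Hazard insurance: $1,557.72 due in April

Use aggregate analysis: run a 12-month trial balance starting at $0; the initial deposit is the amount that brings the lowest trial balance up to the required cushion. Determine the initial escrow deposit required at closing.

Cushion = 2 × $497.72 = $995.44
Trial balance (start $0, +$497.72 each month, − disbursements):
  Jul: +$497.72 → $497.72
  Aug: +$497.72 → $995.44
  Sep: +$497.72 → $1,493.16
  Oct: +$497.72 → $1,990.88
  Nov: +$497.72 − $884.22 → $1,604.38
  Dec: +$497.72 → $2,102.10
  Jan: +$497.72 → $2,599.82
  Feb: +$497.72 − $2,646.48 → $451.06
  Mar: +$497.72 → $948.78
  Apr: +$497.72 − $1,557.72 → -$111.22
  May: +$497.72 − $884.22 → -$497.72
  Jun: +$497.72 → $0.00
Lowest trial balance = -$497.72 (May)
Initial deposit = cushion − low point = $995.44 − (-$497.72) = $1,493.16

$1,493.16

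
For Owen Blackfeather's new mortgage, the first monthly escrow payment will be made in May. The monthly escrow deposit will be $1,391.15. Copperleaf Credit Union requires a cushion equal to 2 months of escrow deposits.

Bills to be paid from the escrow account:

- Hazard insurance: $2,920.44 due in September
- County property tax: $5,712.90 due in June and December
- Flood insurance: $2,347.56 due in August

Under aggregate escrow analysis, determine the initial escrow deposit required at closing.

$8,346.90

Cushion = 2 × $1,391.15 = $2,782.30
Trial balance (start $0, +$1,391.15 each month, − disbursements):
  May: +$1,391.15 → $1,391.15
  Jun: +$1,391.15 − $5,712.90 → -$2,930.60
  Jul: +$1,391.15 → -$1,539.45
  Aug: +$1,391.15 − $2,347.56 → -$2,495.86
  Sep: +$1,391.15 − $2,920.44 → -$4,025.15
  Oct: +$1,391.15 → -$2,634.00
  Nov: +$1,391.15 → -$1,242.85
  Dec: +$1,391.15 − $5,712.90 → -$5,564.60
  Jan: +$1,391.15 → -$4,173.45
  Feb: +$1,391.15 → -$2,782.30
  Mar: +$1,391.15 → -$1,391.15
  Apr: +$1,391.15 → $0.00
Lowest trial balance = -$5,564.60 (Dec)
Initial deposit = cushion − low point = $2,782.30 − (-$5,564.60) = $8,346.90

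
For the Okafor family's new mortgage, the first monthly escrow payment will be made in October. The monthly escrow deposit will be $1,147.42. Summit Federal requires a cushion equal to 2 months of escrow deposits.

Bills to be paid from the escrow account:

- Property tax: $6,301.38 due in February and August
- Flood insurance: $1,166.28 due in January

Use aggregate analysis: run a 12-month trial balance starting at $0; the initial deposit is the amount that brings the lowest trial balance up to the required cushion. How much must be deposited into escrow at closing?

$4,025.40

Cushion = 2 × $1,147.42 = $2,294.84
Trial balance (start $0, +$1,147.42 each month, − disbursements):
  Oct: +$1,147.42 → $1,147.42
  Nov: +$1,147.42 → $2,294.84
  Dec: +$1,147.42 → $3,442.26
  Jan: +$1,147.42 − $1,166.28 → $3,423.40
  Feb: +$1,147.42 − $6,301.38 → -$1,730.56
  Mar: +$1,147.42 → -$583.14
  Apr: +$1,147.42 → $564.28
  May: +$1,147.42 → $1,711.70
  Jun: +$1,147.42 → $2,859.12
  Jul: +$1,147.42 → $4,006.54
  Aug: +$1,147.42 − $6,301.38 → -$1,147.42
  Sep: +$1,147.42 → $0.00
Lowest trial balance = -$1,730.56 (Feb)
Initial deposit = cushion − low point = $2,294.84 − (-$1,730.56) = $4,025.40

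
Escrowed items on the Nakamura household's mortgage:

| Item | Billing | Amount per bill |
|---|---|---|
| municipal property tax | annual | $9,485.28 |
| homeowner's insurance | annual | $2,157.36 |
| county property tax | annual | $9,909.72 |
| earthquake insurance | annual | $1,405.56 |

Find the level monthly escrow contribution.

$1,913.16

Municipal property tax: $9,485.28
Homeowner's insurance: $2,157.36
County property tax: $9,909.72
Earthquake insurance: $1,405.56
Annual escrow total = $9,485.28 + $2,157.36 + $9,909.72 + $1,405.56 = $22,957.92
Monthly escrow = $22,957.92 ÷ 12 = $1,913.16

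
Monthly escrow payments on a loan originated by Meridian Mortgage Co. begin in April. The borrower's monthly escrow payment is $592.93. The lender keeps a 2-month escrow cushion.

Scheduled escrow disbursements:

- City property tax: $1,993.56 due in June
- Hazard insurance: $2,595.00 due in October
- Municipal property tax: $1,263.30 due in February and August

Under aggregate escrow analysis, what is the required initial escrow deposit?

Cushion = 2 × $592.93 = $1,185.86
Trial balance (start $0, +$592.93 each month, − disbursements):
  Apr: +$592.93 → $592.93
  May: +$592.93 → $1,185.86
  Jun: +$592.93 − $1,993.56 → -$214.77
  Jul: +$592.93 → $378.16
  Aug: +$592.93 − $1,263.30 → -$292.21
  Sep: +$592.93 → $300.72
  Oct: +$592.93 − $2,595.00 → -$1,701.35
  Nov: +$592.93 → -$1,108.42
  Dec: +$592.93 → -$515.49
  Jan: +$592.93 → $77.44
  Feb: +$592.93 − $1,263.30 → -$592.93
  Mar: +$592.93 → $0.00
Lowest trial balance = -$1,701.35 (Oct)
Initial deposit = cushion − low point = $1,185.86 − (-$1,701.35) = $2,887.21

$2,887.21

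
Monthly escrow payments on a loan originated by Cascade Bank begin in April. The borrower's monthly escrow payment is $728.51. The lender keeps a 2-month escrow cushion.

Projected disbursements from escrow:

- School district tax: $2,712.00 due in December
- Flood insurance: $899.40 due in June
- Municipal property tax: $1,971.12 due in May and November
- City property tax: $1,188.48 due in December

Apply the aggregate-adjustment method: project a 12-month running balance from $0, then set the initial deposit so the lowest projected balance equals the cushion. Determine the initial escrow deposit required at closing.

Cushion = 2 × $728.51 = $1,457.02
Trial balance (start $0, +$728.51 each month, − disbursements):
  Apr: +$728.51 → $728.51
  May: +$728.51 − $1,971.12 → -$514.10
  Jun: +$728.51 − $899.40 → -$684.99
  Jul: +$728.51 → $43.52
  Aug: +$728.51 → $772.03
  Sep: +$728.51 → $1,500.54
  Oct: +$728.51 → $2,229.05
  Nov: +$728.51 − $1,971.12 → $986.44
  Dec: +$728.51 − $3,900.48 → -$2,185.53
  Jan: +$728.51 → -$1,457.02
  Feb: +$728.51 → -$728.51
  Mar: +$728.51 → $0.00
Lowest trial balance = -$2,185.53 (Dec)
Initial deposit = cushion − low point = $1,457.02 − (-$2,185.53) = $3,642.55

$3,642.55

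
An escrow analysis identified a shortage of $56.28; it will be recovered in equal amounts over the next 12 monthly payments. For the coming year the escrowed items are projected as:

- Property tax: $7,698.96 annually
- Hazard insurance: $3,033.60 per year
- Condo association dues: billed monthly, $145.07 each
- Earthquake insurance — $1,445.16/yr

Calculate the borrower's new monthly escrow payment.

$1,164.57

Property tax = $7,698.96/yr
Hazard insurance = $3,033.60/yr
Condo association dues = $145.07 × 12 = $1,740.84/yr
Earthquake insurance = $1,445.16/yr
Yearly total = $13,918.56
Base monthly escrow = $13,918.56 / 12 = $1,159.88
Shortage per month = $56.28 ÷ 12 = $4.69
New monthly escrow = $1,159.88 + $4.69 = $1,164.57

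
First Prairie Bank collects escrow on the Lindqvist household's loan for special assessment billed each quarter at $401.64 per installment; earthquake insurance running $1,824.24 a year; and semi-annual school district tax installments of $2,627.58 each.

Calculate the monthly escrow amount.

$723.83

Special assessment = $401.64 × 4 = $1,606.56/yr
Earthquake insurance = $1,824.24/yr
School district tax = $2,627.58 × 2 = $5,255.16/yr
Yearly total = $8,685.96
Monthly = $8,685.96 ÷ 12 = $723.83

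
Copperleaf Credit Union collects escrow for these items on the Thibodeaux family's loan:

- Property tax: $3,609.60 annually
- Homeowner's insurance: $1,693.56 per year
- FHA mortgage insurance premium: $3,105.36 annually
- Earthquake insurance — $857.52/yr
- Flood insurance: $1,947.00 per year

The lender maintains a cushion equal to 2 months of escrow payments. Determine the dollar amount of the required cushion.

$1,868.84

Property tax = $3,609.60/yr
Homeowner's insurance = $1,693.56/yr
FHA mortgage insurance premium = $3,105.36/yr
Earthquake insurance = $857.52/yr
Flood insurance = $1,947.00/yr
Yearly total = $11,213.04
Monthly = $11,213.04 ÷ 12 = $934.42
Cushion = 2 × $934.42 = $1,868.84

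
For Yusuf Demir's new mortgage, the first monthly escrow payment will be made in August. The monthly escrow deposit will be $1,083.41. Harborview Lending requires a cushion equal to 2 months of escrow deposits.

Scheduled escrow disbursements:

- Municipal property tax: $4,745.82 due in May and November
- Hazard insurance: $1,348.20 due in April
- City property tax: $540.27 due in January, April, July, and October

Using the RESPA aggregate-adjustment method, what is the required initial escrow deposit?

$3,793.37

Cushion = 2 × $1,083.41 = $2,166.82
Trial balance (start $0, +$1,083.41 each month, − disbursements):
  Aug: +$1,083.41 → $1,083.41
  Sep: +$1,083.41 → $2,166.82
  Oct: +$1,083.41 − $540.27 → $2,709.96
  Nov: +$1,083.41 − $4,745.82 → -$952.45
  Dec: +$1,083.41 → $130.96
  Jan: +$1,083.41 − $540.27 → $674.10
  Feb: +$1,083.41 → $1,757.51
  Mar: +$1,083.41 → $2,840.92
  Apr: +$1,083.41 − $1,888.47 → $2,035.86
  May: +$1,083.41 − $4,745.82 → -$1,626.55
  Jun: +$1,083.41 → -$543.14
  Jul: +$1,083.41 − $540.27 → $0.00
Lowest trial balance = -$1,626.55 (May)
Initial deposit = cushion − low point = $2,166.82 − (-$1,626.55) = $3,793.37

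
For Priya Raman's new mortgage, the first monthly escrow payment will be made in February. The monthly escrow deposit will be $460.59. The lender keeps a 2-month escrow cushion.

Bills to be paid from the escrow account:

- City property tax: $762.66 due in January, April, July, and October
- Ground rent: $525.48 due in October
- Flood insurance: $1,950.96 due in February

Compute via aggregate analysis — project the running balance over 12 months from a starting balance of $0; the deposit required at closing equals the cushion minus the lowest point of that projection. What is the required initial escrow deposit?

$2,411.55

Cushion = 2 × $460.59 = $921.18
Trial balance (start $0, +$460.59 each month, − disbursements):
  Feb: +$460.59 − $1,950.96 → -$1,490.37
  Mar: +$460.59 → -$1,029.78
  Apr: +$460.59 − $762.66 → -$1,331.85
  May: +$460.59 → -$871.26
  Jun: +$460.59 → -$410.67
  Jul: +$460.59 − $762.66 → -$712.74
  Aug: +$460.59 → -$252.15
  Sep: +$460.59 → $208.44
  Oct: +$460.59 − $1,288.14 → -$619.11
  Nov: +$460.59 → -$158.52
  Dec: +$460.59 → $302.07
  Jan: +$460.59 − $762.66 → $0.00
Lowest trial balance = -$1,490.37 (Feb)
Initial deposit = cushion − low point = $921.18 − (-$1,490.37) = $2,411.55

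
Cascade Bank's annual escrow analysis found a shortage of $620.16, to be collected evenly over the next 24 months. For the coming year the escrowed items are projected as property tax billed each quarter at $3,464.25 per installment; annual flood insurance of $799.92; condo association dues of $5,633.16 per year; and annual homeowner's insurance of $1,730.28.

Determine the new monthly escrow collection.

$1,860.87

Property tax: $3,464.25 × 4 = $13,857.00 annually
Flood insurance: $799.92 annually
Condo association dues: $5,633.16 annually
Homeowner's insurance: $1,730.28 annually
Total per year = $13,857.00 + $799.92 + $5,633.16 + $1,730.28 = $22,020.36
Monthly escrow = $22,020.36 ÷ 12 = $1,835.03
Monthly shortage recovery: $620.16 / 24 = $25.84
New monthly escrow = $1,835.03 + $25.84 = $1,860.87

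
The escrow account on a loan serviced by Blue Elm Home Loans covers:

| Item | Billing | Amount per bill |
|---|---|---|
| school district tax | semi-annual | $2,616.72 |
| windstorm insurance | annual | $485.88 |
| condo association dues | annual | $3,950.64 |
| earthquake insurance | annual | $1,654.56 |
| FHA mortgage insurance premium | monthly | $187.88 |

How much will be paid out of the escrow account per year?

School district tax: $2,616.72 × 2 = $5,233.44 annually
Windstorm insurance: $485.88 annually
Condo association dues: $3,950.64 annually
Earthquake insurance: $1,654.56 annually
FHA mortgage insurance premium: $187.88 × 12 = $2,254.56 annually
Combined annual = $5,233.44 + $485.88 + $3,950.64 + $1,654.56 + $2,254.56 = $13,579.08

$13,579.08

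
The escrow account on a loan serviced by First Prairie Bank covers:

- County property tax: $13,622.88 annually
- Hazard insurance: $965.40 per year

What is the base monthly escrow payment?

$1,215.69

County property tax = $13,622.88 annually
Hazard insurance = $965.40 annually
Total per year = $13,622.88 + $965.40 = $14,588.28
Monthly = $14,588.28 ÷ 12 = $1,215.69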